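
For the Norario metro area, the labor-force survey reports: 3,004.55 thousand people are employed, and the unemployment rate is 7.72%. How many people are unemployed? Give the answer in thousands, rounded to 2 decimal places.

Let U be the number unemployed. The labor force is E + U, and U/(E+U) = 0.0772.
So U = 0.0772 × 3,004.55 / (1 − 0.0772) = 231.9513 / 0.9228 ≈ 251.36 thousand.

About 251.36 thousand are unemployed.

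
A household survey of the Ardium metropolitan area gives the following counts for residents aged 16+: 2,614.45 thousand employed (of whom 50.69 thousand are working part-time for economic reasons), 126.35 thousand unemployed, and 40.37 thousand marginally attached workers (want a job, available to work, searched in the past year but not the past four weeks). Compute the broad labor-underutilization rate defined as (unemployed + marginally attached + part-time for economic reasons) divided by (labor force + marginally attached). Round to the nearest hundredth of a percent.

Broad underutilization rate ≈ 7.82%.

Labor force = 2,614.45 + 126.35 = 2,740.80 thousand.
Numerator = 126.35 + 40.37 + 50.69 = 217.41 thousand.
Denominator = 2,740.80 + 40.37 = 2,781.17 thousand.
Broad rate = 217.41 / 2,781.17 = 7.82%.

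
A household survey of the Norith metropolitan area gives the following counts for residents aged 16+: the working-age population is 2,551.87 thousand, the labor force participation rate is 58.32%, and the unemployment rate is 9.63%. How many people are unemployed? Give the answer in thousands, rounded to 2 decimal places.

Labor force = 0.5832 × 2,551.87 = 1,488.25 thousand.
Unemployed = 0.0963 × 1,488.25 ≈ 143.32 thousand.

About 143.32 thousand are unemployed.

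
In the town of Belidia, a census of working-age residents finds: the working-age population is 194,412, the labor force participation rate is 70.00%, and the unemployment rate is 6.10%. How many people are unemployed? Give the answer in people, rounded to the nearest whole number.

About 8,301 are unemployed.

Labor force = 0.7000 × 194,412 = 136,088.
Unemployed = 0.0610 × 136,088 ≈ 8,301.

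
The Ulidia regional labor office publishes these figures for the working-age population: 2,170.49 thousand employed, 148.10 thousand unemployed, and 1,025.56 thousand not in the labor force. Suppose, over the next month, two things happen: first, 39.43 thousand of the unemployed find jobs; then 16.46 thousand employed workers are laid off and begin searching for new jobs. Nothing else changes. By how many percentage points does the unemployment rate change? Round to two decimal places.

Initially, labor force = 2,170.49 + 148.10 = 2,318.59 thousand, so u = 148.10/2,318.59 = 6.39%.
After the first change, unemployed falls and employed rises by 39.43; labor force unchanged → E = 2,209.92, U = 108.67, labor force = 2,318.59 thousand.
After the second change, employed falls and unemployed rises by 16.46; labor force unchanged → E = 2,193.46, U = 125.13, labor force = 2,318.59 thousand.
New unemployment rate = 125.13 / 2,318.59 = 5.40%.
Change = 5.40% − 6.39% = −0.99 percentage points.

The unemployment rate changes by −0.99 percentage points.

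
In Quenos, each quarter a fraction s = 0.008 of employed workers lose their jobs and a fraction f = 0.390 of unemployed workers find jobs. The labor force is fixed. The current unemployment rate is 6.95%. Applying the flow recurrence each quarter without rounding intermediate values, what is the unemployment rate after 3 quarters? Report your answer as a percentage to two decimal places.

With a fixed labor force, u_{t+1} = u_t + s·(1−u_t) − f·u_t = u_t·(1−s−f) + s.
Here 1−s−f = 0.602 and s = 0.008.
u_1 = 0.069500 × 0.602 + 0.008 = 0.049839.
u_2 = 0.049839 × 0.602 + 0.008 = 0.038003.
u_3 = 0.038003 × 0.602 + 0.008 = 0.030878.

Unemployment rate after three quarters ≈ 3.09%.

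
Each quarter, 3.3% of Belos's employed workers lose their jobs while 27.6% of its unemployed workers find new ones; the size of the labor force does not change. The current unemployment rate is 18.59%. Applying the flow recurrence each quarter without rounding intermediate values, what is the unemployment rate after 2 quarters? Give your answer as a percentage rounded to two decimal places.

With a fixed labor force, u_{t+1} = u_t + s·(1−u_t) − f·u_t = u_t·(1−s−f) + s.
Here 1−s−f = 0.691 and s = 0.033.
u_1 = 0.185900 × 0.691 + 0.033 = 0.161457.
u_2 = 0.161457 × 0.691 + 0.033 = 0.144567.

Unemployment rate after two quarters ≈ 14.46%.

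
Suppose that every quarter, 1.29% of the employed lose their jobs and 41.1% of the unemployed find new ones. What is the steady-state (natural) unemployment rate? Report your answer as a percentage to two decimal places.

Steady-state unemployment rate ≈ 3.04%.

At steady state the flows balance: s·E = f·U, so U/(E+U) = s/(s+f).
u* = 1.29 / (1.29 + 41.1) = 1.29 / 42.39 = 3.04%.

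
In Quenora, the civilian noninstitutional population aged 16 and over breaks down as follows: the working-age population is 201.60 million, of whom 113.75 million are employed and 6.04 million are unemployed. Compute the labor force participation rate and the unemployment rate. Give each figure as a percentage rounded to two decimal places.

Labor force = employed + unemployed = 113.75 + 6.04 = 119.79 million.
Unemployment rate = 6.04 / 119.79 = 5.04%.
Labor force participation rate = 119.79 / 201.60 = 59.42%.

Labor force participation rate ≈ 59.42%; unemployment rate ≈ 5.04%.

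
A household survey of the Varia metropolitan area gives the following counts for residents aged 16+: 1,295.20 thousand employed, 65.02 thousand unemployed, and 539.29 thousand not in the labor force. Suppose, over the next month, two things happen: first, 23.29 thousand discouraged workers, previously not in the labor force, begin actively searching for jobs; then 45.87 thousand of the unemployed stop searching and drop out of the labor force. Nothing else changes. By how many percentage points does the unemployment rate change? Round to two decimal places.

Initially, labor force = 1,295.20 + 65.02 = 1,360.22 thousand, so u = 65.02/1,360.22 = 4.78%.
After the first change, unemployed and labor force both rise by 23.29 → E = 1,295.20, U = 88.31, labor force = 1,383.51 thousand.
After the second change, unemployed and labor force both fall by 45.87 → E = 1,295.20, U = 42.44, labor force = 1,337.64 thousand.
New unemployment rate = 42.44 / 1,337.64 = 3.17%.
Change = 3.17% − 4.78% = −1.61 percentage points.

The unemployment rate changes by −1.61 percentage points.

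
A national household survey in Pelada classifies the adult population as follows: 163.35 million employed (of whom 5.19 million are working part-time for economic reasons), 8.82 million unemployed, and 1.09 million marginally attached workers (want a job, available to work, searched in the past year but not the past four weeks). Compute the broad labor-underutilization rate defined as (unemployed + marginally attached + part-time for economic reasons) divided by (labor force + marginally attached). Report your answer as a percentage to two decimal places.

Labor force = 163.35 + 8.82 = 172.17 million.
Numerator = 8.82 + 1.09 + 5.19 = 15.10 million.
Denominator = 172.17 + 1.09 = 173.26 million.
Broad rate = 15.10 / 173.26 = 8.72%.

Broad underutilization rate ≈ 8.72%.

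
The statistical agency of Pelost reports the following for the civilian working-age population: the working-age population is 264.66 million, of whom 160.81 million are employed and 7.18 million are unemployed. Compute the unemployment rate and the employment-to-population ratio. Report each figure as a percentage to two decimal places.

Labor force = employed + unemployed = 160.81 + 7.18 = 167.99 million.
Unemployment rate = 7.18 / 167.99 = 4.27%.
Employment-population ratio = 160.81 / 264.66 = 60.76%.

Unemployment rate ≈ 4.27%; employment-population ratio ≈ 60.76%.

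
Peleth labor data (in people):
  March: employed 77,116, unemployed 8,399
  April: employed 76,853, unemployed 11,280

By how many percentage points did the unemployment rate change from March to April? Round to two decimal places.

The unemployment rate changed by +2.98 percentage points.

March: labor force = 77,116 + 8,399 = 85,515; u = 8,399/85,515 = 9.82%.
April: labor force = 76,853 + 11,280 = 88,133; u = 11,280/88,133 = 12.80%.
Change = 12.80% − 9.82% = +2.98 pp.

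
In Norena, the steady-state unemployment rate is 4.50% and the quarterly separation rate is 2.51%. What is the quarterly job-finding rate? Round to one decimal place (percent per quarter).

From u* = s/(s+f): f = s·(1−u)/u.
f = 2.51 × (1 − 0.0450) / 0.0450 = 2.3970 / 0.0450 ≈ 53.3% per quarter.

Job-finding rate ≈ 53.3% per quarter.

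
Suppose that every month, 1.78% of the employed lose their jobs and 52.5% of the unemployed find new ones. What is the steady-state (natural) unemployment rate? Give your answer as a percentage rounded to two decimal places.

Steady-state unemployment rate ≈ 3.28%.

At steady state the flows balance: s·E = f·U, so U/(E+U) = s/(s+f).
u* = 1.78 / (1.78 + 52.5) = 1.78 / 54.28 = 3.28%.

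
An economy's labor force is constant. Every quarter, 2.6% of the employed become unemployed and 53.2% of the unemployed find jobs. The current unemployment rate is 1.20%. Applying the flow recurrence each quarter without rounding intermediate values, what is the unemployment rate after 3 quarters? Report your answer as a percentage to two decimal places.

With a fixed labor force, u_{t+1} = u_t + s·(1−u_t) − f·u_t = u_t·(1−s−f) + s.
Here 1−s−f = 0.442 and s = 0.026.
u_1 = 0.012000 × 0.442 + 0.026 = 0.031304.
u_2 = 0.031304 × 0.442 + 0.026 = 0.039836.
u_3 = 0.039836 × 0.442 + 0.026 = 0.043608.

Unemployment rate after three quarters ≈ 4.36%.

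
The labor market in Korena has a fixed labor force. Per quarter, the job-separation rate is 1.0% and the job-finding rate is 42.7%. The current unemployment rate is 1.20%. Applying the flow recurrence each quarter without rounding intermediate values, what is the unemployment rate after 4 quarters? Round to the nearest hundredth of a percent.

With a fixed labor force, u_{t+1} = u_t + s·(1−u_t) − f·u_t = u_t·(1−s−f) + s.
Here 1−s−f = 0.563 and s = 0.010.
u_1 = 0.012000 × 0.563 + 0.010 = 0.016756.
u_2 = 0.016756 × 0.563 + 0.010 = 0.019434.
u_3 = 0.019434 × 0.563 + 0.010 = 0.020941.
u_4 = 0.020941 × 0.563 + 0.010 = 0.021790.

Unemployment rate after four quarters ≈ 2.18%.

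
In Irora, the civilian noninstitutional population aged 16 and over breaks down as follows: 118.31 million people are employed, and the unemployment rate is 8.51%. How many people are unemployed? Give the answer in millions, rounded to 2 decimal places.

About 11.00 million are unemployed.

Let U be the number unemployed. The labor force is E + U, and U/(E+U) = 0.0851.
So U = 0.0851 × 118.31 / (1 − 0.0851) = 10.0682 / 0.9149 ≈ 11.00 million.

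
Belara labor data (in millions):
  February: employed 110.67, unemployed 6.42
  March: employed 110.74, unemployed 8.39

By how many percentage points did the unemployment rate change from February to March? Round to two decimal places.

February: labor force = 110.67 + 6.42 = 117.09; u = 6.42/117.09 = 5.48%.
March: labor force = 110.74 + 8.39 = 119.13; u = 8.39/119.13 = 7.04%.
Change = 7.04% − 5.48% = +1.56 pp.

The unemployment rate changed by +1.56 percentage points.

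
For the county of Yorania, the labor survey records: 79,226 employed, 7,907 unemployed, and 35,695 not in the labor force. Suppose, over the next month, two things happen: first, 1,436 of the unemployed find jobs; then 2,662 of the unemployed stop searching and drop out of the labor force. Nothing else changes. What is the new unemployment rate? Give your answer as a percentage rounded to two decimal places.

Initially, labor force = 79,226 + 7,907 = 87,133, so u = 7,907/87,133 = 9.07%.
After the first change, unemployed falls and employed rises by 1,436; labor force unchanged → E = 80,662, U = 6,471, labor force = 87,133.
After the second change, unemployed and labor force both fall by 2,662 → E = 80,662, U = 3,809, labor force = 84,471.
New unemployment rate = 3,809 / 84,471 = 4.51%.

New unemployment rate ≈ 4.51%.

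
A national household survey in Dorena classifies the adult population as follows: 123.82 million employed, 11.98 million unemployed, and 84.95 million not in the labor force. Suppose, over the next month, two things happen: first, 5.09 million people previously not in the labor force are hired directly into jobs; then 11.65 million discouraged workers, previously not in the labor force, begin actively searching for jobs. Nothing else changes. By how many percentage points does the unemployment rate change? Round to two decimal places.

Initially, labor force = 123.82 + 11.98 = 135.80 million, so u = 11.98/135.80 = 8.82%.
After the first change, employed and labor force both rise by 5.09; unemployed unchanged → E = 128.91, U = 11.98, labor force = 140.89 million.
After the second change, unemployed and labor force both rise by 11.65 → E = 128.91, U = 23.63, labor force = 152.54 million.
New unemployment rate = 23.63 / 152.54 = 15.49%.
Change = 15.49% − 8.82% = +6.67 percentage points.

The unemployment rate changes by +6.67 percentage points.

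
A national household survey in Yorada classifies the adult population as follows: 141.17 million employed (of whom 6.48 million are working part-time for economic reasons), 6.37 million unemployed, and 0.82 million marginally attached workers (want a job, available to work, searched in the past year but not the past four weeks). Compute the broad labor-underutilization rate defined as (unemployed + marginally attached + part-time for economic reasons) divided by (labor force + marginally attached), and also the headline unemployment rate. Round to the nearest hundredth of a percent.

Broad underutilization rate ≈ 9.21%; headline unemployment rate ≈ 4.32%.

Labor force = 141.17 + 6.37 = 147.54 million.
Numerator = 6.37 + 0.82 + 6.48 = 13.67 million.
Denominator = 147.54 + 0.82 = 148.36 million.
Broad rate = 13.67 / 148.36 = 9.21%.
Headline unemployment rate = 6.37 / 147.54 = 4.32%.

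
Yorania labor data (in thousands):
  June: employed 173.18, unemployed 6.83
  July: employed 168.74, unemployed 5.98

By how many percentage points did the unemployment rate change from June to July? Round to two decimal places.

June: labor force = 173.18 + 6.83 = 180.01; u = 6.83/180.01 = 3.79%.
July: labor force = 168.74 + 5.98 = 174.72; u = 5.98/174.72 = 3.42%.
Change = 3.42% − 3.79% = −0.37 pp.

The unemployment rate changed by −0.37 percentage points.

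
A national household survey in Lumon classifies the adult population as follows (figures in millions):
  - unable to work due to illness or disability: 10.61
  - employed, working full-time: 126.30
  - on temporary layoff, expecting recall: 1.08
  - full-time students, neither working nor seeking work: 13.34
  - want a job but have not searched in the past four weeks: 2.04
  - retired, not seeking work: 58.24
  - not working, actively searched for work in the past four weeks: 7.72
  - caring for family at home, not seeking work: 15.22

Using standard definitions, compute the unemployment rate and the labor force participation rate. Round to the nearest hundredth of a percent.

Unemployment rate ≈ 6.51%; labor force participation rate ≈ 57.60%.

Employed = 126.30 million.
Unemployed = 1.08 + 7.72 = 8.80 million (jobless and actively searching, or on temporary layoff).
Labor force = 126.30 + 8.80 = 135.10 million.
Not in labor force = 10.61 + 13.34 + 2.04 + 58.24 + 15.22 = 99.45 million (those not working and not actively searching are outside the labor force — including those who want a job but have given up searching).
Civilian working-age population = 135.10 + 99.45 = 234.55 million.
Unemployment rate = 8.80 / 135.10 = 6.51%.
Labor force participation rate = 135.10 / 234.55 = 57.60%.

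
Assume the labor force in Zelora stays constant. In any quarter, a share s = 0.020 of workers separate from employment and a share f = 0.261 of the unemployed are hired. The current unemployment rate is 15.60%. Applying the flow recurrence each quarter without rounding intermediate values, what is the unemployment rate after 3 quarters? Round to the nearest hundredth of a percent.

Unemployment rate after three quarters ≈ 10.27%.

With a fixed labor force, u_{t+1} = u_t + s·(1−u_t) − f·u_t = u_t·(1−s−f) + s.
Here 1−s−f = 0.719 and s = 0.020.
u_1 = 0.156000 × 0.719 + 0.020 = 0.132164.
u_2 = 0.132164 × 0.719 + 0.020 = 0.115026.
u_3 = 0.115026 × 0.719 + 0.020 = 0.102704.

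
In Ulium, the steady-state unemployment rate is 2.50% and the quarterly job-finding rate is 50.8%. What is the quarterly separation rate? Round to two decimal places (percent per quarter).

From u* = s/(s+f): s = u·f/(1−u).
s = 0.0250 × 50.8 / (1 − 0.0250) = 1.2700 / 0.9750 ≈ 1.30% per quarter.

Separation rate ≈ 1.30% per quarter.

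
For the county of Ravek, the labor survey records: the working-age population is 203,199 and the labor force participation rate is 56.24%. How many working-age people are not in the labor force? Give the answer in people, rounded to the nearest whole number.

About 88,920 are not in the labor force.

Share not in the labor force = 1 − 0.5624 = 0.4376.
Not in labor force = 0.4376 × 203,199 ≈ 88,920.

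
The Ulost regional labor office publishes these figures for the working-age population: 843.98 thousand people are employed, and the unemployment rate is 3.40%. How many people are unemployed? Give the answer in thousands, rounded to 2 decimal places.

About 29.71 thousand are unemployed.

Let U be the number unemployed. The labor force is E + U, and U/(E+U) = 0.0340.
So U = 0.0340 × 843.98 / (1 − 0.0340) = 28.6953 / 0.9660 ≈ 29.71 thousand.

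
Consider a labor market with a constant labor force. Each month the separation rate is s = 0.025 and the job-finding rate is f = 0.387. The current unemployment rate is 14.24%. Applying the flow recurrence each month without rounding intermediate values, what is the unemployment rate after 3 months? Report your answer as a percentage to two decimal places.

Unemployment rate after three months ≈ 7.73%.

With a fixed labor force, u_{t+1} = u_t + s·(1−u_t) − f·u_t = u_t·(1−s−f) + s.
Here 1−s−f = 0.588 and s = 0.025.
u_1 = 0.142400 × 0.588 + 0.025 = 0.108731.
u_2 = 0.108731 × 0.588 + 0.025 = 0.088934.
u_3 = 0.088934 × 0.588 + 0.025 = 0.077293.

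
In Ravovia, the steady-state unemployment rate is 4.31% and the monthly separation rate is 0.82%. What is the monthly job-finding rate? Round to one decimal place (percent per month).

From u* = s/(s+f): f = s·(1−u)/u.
f = 0.82 × (1 − 0.0431) / 0.0431 = 0.7847 / 0.0431 ≈ 18.2% per month.

Job-finding rate ≈ 18.2% per month.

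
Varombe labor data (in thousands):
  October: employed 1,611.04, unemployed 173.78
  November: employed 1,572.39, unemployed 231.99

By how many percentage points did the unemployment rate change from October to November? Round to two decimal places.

The unemployment rate changed by +3.12 percentage points.

October: labor force = 1,611.04 + 173.78 = 1,784.82; u = 173.78/1,784.82 = 9.74%.
November: labor force = 1,572.39 + 231.99 = 1,804.38; u = 231.99/1,804.38 = 12.86%.
Change = 12.86% − 9.74% = +3.12 pp.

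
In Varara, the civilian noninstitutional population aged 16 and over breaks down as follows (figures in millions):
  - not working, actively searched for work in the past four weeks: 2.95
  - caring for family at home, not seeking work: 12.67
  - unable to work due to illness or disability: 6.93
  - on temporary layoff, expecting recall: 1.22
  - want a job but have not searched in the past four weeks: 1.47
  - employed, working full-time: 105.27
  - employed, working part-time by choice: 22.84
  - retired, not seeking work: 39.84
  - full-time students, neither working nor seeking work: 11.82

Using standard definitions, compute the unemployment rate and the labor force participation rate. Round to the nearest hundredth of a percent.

Employed = 105.27 + 22.84 = 128.11 million.
Unemployed = 2.95 + 1.22 = 4.17 million (jobless and actively searching, or on temporary layoff).
Labor force = 128.11 + 4.17 = 132.28 million.
Not in labor force = 12.67 + 6.93 + 1.47 + 39.84 + 11.82 = 72.73 million (those not working and not actively searching are outside the labor force — including those who want a job but have given up searching).
Civilian working-age population = 132.28 + 72.73 = 205.01 million.
Unemployment rate = 4.17 / 132.28 = 3.15%.
Labor force participation rate = 132.28 / 205.01 = 64.52%.

Unemployment rate ≈ 3.15%; labor force participation rate ≈ 64.52%.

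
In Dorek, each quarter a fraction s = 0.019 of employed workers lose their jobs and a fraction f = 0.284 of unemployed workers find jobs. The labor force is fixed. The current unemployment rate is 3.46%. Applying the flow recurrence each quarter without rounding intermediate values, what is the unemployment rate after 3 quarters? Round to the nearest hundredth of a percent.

With a fixed labor force, u_{t+1} = u_t + s·(1−u_t) − f·u_t = u_t·(1−s−f) + s.
Here 1−s−f = 0.697 and s = 0.019.
u_1 = 0.034600 × 0.697 + 0.019 = 0.043116.
u_2 = 0.043116 × 0.697 + 0.019 = 0.049052.
u_3 = 0.049052 × 0.697 + 0.019 = 0.053189.

Unemployment rate after three quarters ≈ 5.32%.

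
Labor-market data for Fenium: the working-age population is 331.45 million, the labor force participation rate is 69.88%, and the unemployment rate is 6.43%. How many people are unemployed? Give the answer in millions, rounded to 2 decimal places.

About 14.89 million are unemployed.

Labor force = 0.6988 × 331.45 = 231.62 million.
Unemployed = 0.0643 × 231.62 ≈ 14.89 million.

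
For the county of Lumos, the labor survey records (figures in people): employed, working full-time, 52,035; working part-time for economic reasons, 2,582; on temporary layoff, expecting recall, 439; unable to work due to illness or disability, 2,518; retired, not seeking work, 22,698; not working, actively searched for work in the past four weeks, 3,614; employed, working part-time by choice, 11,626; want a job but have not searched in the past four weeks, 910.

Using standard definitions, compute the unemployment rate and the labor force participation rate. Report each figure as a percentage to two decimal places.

Unemployment rate ≈ 5.77%; labor force participation rate ≈ 72.90%.

Employed = 52,035 + 2,582 + 11,626 = 66,243 (anyone who worked, including part-time for economic reasons, counts as employed).
Unemployed = 439 + 3,614 = 4,053 (jobless and actively searching, or on temporary layoff).
Labor force = 66,243 + 4,053 = 70,296.
Not in labor force = 2,518 + 22,698 + 910 = 26,126 (those not working and not actively searching are outside the labor force — including those who want a job but have given up searching).
Civilian working-age population = 70,296 + 26,126 = 96,422.
Unemployment rate = 4,053 / 70,296 = 5.77%.
Labor force participation rate = 70,296 / 96,422 = 72.90%.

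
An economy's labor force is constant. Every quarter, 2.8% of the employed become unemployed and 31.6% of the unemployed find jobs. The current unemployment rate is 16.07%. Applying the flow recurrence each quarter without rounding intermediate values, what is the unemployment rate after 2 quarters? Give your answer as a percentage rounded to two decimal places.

Unemployment rate after two quarters ≈ 11.55%.

With a fixed labor force, u_{t+1} = u_t + s·(1−u_t) − f·u_t = u_t·(1−s−f) + s.
Here 1−s−f = 0.656 and s = 0.028.
u_1 = 0.160700 × 0.656 + 0.028 = 0.133419.
u_2 = 0.133419 × 0.656 + 0.028 = 0.115523.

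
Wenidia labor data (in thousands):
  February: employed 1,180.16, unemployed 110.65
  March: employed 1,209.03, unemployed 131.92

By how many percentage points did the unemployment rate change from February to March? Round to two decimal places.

The unemployment rate changed by +1.27 percentage points.

February: labor force = 1,180.16 + 110.65 = 1,290.81; u = 110.65/1,290.81 = 8.57%.
March: labor force = 1,209.03 + 131.92 = 1,340.95; u = 131.92/1,340.95 = 9.84%.
Change = 9.84% − 8.57% = +1.27 pp.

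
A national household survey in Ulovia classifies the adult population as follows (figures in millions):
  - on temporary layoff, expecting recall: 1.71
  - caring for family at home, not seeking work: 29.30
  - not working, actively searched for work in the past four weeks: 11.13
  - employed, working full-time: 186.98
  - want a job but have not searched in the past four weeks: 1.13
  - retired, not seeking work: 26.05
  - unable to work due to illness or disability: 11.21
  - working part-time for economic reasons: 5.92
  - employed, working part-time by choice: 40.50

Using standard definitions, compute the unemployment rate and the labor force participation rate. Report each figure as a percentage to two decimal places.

Employed = 186.98 + 5.92 + 40.50 = 233.40 million (anyone who worked, including part-time for economic reasons, counts as employed).
Unemployed = 1.71 + 11.13 = 12.84 million (jobless and actively searching, or on temporary layoff).
Labor force = 233.40 + 12.84 = 246.24 million.
Not in labor force = 29.30 + 1.13 + 26.05 + 11.21 = 67.69 million (those not working and not actively searching are outside the labor force — including those who want a job but have given up searching).
Civilian working-age population = 246.24 + 67.69 = 313.93 million.
Unemployment rate = 12.84 / 246.24 = 5.21%.
Labor force participation rate = 246.24 / 313.93 = 78.44%.

Unemployment rate ≈ 5.21%; labor force participation rate ≈ 78.44%.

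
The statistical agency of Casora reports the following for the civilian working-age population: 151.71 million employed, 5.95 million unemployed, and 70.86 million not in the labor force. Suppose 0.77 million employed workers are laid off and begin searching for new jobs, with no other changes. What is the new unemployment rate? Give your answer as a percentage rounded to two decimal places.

Initially, labor force = 151.71 + 5.95 = 157.66 million, so u = 5.95/157.66 = 3.77%.
After the change, employed falls and unemployed rises by 0.77; labor force unchanged → E = 150.94, U = 6.72, labor force = 157.66 million.
New unemployment rate = 6.72 / 157.66 = 4.26%.

New unemployment rate ≈ 4.26%.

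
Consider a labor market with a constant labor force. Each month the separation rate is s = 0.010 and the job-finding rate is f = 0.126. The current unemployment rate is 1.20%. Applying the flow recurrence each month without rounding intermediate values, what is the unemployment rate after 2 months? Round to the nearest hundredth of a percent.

With a fixed labor force, u_{t+1} = u_t + s·(1−u_t) − f·u_t = u_t·(1−s−f) + s.
Here 1−s−f = 0.864 and s = 0.010.
u_1 = 0.012000 × 0.864 + 0.010 = 0.020368.
u_2 = 0.020368 × 0.864 + 0.010 = 0.027598.

Unemployment rate after two months ≈ 2.76%.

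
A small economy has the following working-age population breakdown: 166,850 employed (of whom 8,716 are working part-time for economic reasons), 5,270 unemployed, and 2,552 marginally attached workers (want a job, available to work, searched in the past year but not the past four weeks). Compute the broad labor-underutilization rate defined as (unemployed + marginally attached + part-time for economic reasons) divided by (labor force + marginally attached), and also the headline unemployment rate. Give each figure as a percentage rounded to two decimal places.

Broad underutilization rate ≈ 9.47%; headline unemployment rate ≈ 3.06%.

Labor force = 166,850 + 5,270 = 172,120.
Numerator = 5,270 + 2,552 + 8,716 = 16,538.
Denominator = 172,120 + 2,552 = 174,672.
Broad rate = 16,538 / 174,672 = 9.47%.
Headline unemployment rate = 5,270 / 172,120 = 3.06%.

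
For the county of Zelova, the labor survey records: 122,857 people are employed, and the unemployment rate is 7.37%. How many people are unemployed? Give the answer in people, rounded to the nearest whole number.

About 9,775 are unemployed.

Let U be the number unemployed. The labor force is E + U, and U/(E+U) = 0.0737.
So U = 0.0737 × 122,857 / (1 − 0.0737) = 9054.56 / 0.9263 ≈ 9,775.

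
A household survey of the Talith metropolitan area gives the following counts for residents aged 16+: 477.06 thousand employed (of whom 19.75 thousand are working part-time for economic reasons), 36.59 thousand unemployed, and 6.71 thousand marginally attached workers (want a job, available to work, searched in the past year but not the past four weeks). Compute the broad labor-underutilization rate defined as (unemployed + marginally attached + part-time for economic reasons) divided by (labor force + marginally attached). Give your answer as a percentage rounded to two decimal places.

Broad underutilization rate ≈ 12.12%.

Labor force = 477.06 + 36.59 = 513.65 thousand.
Numerator = 36.59 + 6.71 + 19.75 = 63.05 thousand.
Denominator = 513.65 + 6.71 = 520.36 thousand.
Broad rate = 63.05 / 520.36 = 12.12%.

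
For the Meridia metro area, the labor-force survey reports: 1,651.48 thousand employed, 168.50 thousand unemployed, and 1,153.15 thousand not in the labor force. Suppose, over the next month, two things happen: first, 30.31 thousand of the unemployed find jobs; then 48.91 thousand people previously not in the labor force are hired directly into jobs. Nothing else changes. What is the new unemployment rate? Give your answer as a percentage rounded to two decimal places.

New unemployment rate ≈ 7.39%.

Initially, labor force = 1,651.48 + 168.50 = 1,819.98 thousand, so u = 168.50/1,819.98 = 9.26%.
After the first change, unemployed falls and employed rises by 30.31; labor force unchanged → E = 1,681.79, U = 138.19, labor force = 1,819.98 thousand.
After the second change, employed and labor force both rise by 48.91; unemployed unchanged → E = 1,730.70, U = 138.19, labor force = 1,868.89 thousand.
New unemployment rate = 138.19 / 1,868.89 = 7.39%.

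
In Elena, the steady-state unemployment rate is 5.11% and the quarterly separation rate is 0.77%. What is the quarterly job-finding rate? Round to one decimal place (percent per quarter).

Job-finding rate ≈ 14.3% per quarter.

From u* = s/(s+f): f = s·(1−u)/u.
f = 0.77 × (1 − 0.0511) / 0.0511 = 0.7307 / 0.0511 ≈ 14.3% per quarter.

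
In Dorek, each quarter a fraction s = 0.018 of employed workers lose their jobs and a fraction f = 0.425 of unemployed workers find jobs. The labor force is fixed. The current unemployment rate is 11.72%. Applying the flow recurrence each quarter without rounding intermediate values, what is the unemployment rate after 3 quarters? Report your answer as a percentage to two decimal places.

With a fixed labor force, u_{t+1} = u_t + s·(1−u_t) − f·u_t = u_t·(1−s−f) + s.
Here 1−s−f = 0.557 and s = 0.018.
u_1 = 0.117200 × 0.557 + 0.018 = 0.083280.
u_2 = 0.083280 × 0.557 + 0.018 = 0.064387.
u_3 = 0.064387 × 0.557 + 0.018 = 0.053864.

Unemployment rate after three quarters ≈ 5.39%.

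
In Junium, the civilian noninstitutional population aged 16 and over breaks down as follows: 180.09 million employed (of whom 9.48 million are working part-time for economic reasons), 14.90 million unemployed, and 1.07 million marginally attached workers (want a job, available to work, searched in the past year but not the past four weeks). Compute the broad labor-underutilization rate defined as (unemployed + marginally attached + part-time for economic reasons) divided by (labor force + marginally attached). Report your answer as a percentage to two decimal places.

Broad underutilization rate ≈ 12.98%.

Labor force = 180.09 + 14.90 = 194.99 million.
Numerator = 14.90 + 1.07 + 9.48 = 25.45 million.
Denominator = 194.99 + 1.07 = 196.06 million.
Broad rate = 25.45 / 196.06 = 12.98%.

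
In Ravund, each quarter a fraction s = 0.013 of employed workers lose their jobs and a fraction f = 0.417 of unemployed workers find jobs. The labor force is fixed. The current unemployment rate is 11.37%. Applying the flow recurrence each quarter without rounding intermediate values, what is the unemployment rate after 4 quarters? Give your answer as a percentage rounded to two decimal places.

Unemployment rate after four quarters ≈ 3.90%.

With a fixed labor force, u_{t+1} = u_t + s·(1−u_t) − f·u_t = u_t·(1−s−f) + s.
Here 1−s−f = 0.570 and s = 0.013.
u_1 = 0.113700 × 0.570 + 0.013 = 0.077809.
u_2 = 0.077809 × 0.570 + 0.013 = 0.057351.
u_3 = 0.057351 × 0.570 + 0.013 = 0.045690.
u_4 = 0.045690 × 0.570 + 0.013 = 0.039043.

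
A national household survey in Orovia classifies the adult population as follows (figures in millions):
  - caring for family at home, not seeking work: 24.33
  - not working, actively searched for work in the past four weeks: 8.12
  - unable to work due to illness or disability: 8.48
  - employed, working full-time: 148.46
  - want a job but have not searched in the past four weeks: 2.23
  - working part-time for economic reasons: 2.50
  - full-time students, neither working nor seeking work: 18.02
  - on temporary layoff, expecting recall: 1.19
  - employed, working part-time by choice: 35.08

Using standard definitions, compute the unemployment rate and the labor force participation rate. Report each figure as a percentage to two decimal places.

Employed = 148.46 + 2.50 + 35.08 = 186.04 million (anyone who worked, including part-time for economic reasons, counts as employed).
Unemployed = 8.12 + 1.19 = 9.31 million (jobless and actively searching, or on temporary layoff).
Labor force = 186.04 + 9.31 = 195.35 million.
Not in labor force = 24.33 + 8.48 + 2.23 + 18.02 = 53.06 million (those not working and not actively searching are outside the labor force — including those who want a job but have given up searching).
Civilian working-age population = 195.35 + 53.06 = 248.41 million.
Unemployment rate = 9.31 / 195.35 = 4.77%.
Labor force participation rate = 195.35 / 248.41 = 78.64%.

Unemployment rate ≈ 4.77%; labor force participation rate ≈ 78.64%.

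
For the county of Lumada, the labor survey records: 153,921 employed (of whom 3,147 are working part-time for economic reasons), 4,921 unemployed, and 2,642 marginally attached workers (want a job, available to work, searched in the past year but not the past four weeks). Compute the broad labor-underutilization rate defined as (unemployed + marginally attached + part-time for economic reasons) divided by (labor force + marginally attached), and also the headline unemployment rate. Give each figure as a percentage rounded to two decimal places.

Labor force = 153,921 + 4,921 = 158,842.
Numerator = 4,921 + 2,642 + 3,147 = 10,710.
Denominator = 158,842 + 2,642 = 161,484.
Broad rate = 10,710 / 161,484 = 6.63%.
Headline unemployment rate = 4,921 / 158,842 = 3.10%.

Broad underutilization rate ≈ 6.63%; headline unemployment rate ≈ 3.10%.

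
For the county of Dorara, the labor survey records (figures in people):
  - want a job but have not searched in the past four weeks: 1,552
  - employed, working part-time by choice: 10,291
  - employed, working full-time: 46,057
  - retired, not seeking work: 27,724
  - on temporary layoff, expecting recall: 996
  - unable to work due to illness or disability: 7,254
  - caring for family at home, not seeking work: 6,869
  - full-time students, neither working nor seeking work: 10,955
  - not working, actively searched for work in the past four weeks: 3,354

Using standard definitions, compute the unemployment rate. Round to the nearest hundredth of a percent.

Employed = 10,291 + 46,057 = 56,348.
Unemployed = 996 + 3,354 = 4,350 (jobless and actively searching, or on temporary layoff).
Labor force = 56,348 + 4,350 = 60,698.
Unemployment rate = 4,350 / 60,698 = 7.17%.

Unemployment rate ≈ 7.17%.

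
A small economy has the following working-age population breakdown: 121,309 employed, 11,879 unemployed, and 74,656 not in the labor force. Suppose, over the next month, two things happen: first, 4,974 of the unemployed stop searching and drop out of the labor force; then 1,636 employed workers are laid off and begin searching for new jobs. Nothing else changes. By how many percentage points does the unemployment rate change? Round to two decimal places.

Initially, labor force = 121,309 + 11,879 = 133,188, so u = 11,879/133,188 = 8.92%.
After the first change, unemployed and labor force both fall by 4,974 → E = 121,309, U = 6,905, labor force = 128,214.
After the second change, employed falls and unemployed rises by 1,636; labor force unchanged → E = 119,673, U = 8,541, labor force = 128,214.
New unemployment rate = 8,541 / 128,214 = 6.66%.
Change = 6.66% − 8.92% = −2.26 percentage points.

The unemployment rate changes by −2.26 percentage points.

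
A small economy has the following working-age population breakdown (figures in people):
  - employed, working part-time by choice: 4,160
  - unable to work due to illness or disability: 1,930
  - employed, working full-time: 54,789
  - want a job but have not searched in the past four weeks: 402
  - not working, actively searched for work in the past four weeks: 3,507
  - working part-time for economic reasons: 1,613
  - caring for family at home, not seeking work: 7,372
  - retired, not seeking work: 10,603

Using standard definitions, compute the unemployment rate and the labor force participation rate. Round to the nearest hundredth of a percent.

Employed = 4,160 + 54,789 + 1,613 = 60,562 (anyone who worked, including part-time for economic reasons, counts as employed).
Unemployed = 3,507.
Labor force = 60,562 + 3,507 = 64,069.
Not in labor force = 1,930 + 402 + 7,372 + 10,603 = 20,307 (those not working and not actively searching are outside the labor force — including those who want a job but have given up searching).
Civilian working-age population = 64,069 + 20,307 = 84,376.
Unemployment rate = 3,507 / 64,069 = 5.47%.
Labor force participation rate = 64,069 / 84,376 = 75.93%.

Unemployment rate ≈ 5.47%; labor force participation rate ≈ 75.93%.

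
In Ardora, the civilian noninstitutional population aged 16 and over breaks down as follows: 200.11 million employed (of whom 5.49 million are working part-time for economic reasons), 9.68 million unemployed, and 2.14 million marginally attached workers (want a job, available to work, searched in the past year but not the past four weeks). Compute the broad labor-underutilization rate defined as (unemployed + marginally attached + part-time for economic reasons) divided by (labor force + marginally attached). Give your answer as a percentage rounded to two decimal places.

Broad underutilization rate ≈ 8.17%.

Labor force = 200.11 + 9.68 = 209.79 million.
Numerator = 9.68 + 2.14 + 5.49 = 17.31 million.
Denominator = 209.79 + 2.14 = 211.93 million.
Broad rate = 17.31 / 211.93 = 8.17%.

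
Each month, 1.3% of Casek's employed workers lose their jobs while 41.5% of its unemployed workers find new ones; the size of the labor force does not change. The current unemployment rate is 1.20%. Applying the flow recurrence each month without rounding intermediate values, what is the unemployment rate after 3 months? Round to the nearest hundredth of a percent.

With a fixed labor force, u_{t+1} = u_t + s·(1−u_t) − f·u_t = u_t·(1−s−f) + s.
Here 1−s−f = 0.572 and s = 0.013.
u_1 = 0.012000 × 0.572 + 0.013 = 0.019864.
u_2 = 0.019864 × 0.572 + 0.013 = 0.024362.
u_3 = 0.024362 × 0.572 + 0.013 = 0.026935.

Unemployment rate after three months ≈ 2.69%.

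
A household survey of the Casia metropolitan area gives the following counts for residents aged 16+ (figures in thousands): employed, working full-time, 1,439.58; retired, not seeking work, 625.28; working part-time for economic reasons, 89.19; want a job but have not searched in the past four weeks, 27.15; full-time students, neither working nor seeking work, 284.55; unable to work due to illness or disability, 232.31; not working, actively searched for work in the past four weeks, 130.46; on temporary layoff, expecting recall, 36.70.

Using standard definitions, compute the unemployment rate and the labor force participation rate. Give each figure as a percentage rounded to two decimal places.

Unemployment rate ≈ 9.86%; labor force participation rate ≈ 59.19%.

Employed = 1,439.58 + 89.19 = 1,528.77 thousand (anyone who worked, including part-time for economic reasons, counts as employed).
Unemployed = 130.46 + 36.70 = 167.16 thousand (jobless and actively searching, or on temporary layoff).
Labor force = 1,528.77 + 167.16 = 1,695.93 thousand.
Not in labor force = 625.28 + 27.15 + 284.55 + 232.31 = 1,169.29 thousand (those not working and not actively searching are outside the labor force — including those who want a job but have given up searching).
Civilian working-age population = 1,695.93 + 1,169.29 = 2,865.22 thousand.
Unemployment rate = 167.16 / 1,695.93 = 9.86%.
Labor force participation rate = 1,695.93 / 2,865.22 = 59.19%.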